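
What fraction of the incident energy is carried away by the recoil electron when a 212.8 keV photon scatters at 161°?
0.4476 (or 44.76%)

Calculate initial and final photon energies:

Initial: E₀ = 212.8 keV → λ₀ = 5.8263 pm
Compton shift: Δλ = 4.7204 pm
Final wavelength: λ' = 10.5468 pm
Final energy: E' = 117.5567 keV

Fractional energy loss:
(E₀ - E')/E₀ = (212.8000 - 117.5567)/212.8000
= 95.2433/212.8000
= 0.4476
= 44.76%

(Intermediate values are shown rounded; full precision is carried through to the final answer.)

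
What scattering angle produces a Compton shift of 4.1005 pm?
133.63°

From the Compton formula Δλ = λ_C(1 - cos θ), we can solve for θ:

cos θ = 1 - Δλ/λ_C

Given:
- Δλ = 4.1005 pm
- λ_C = h/(m_e·c) ≈ 2.42631024 pm

cos θ = 1 - 4.1005/2.42631024
cos θ = 1 - 1.690015
cos θ = -0.690015

θ = arccos(-0.690015)
θ = 133.63°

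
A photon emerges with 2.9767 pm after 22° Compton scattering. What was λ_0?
2.8000 pm

From λ' = λ + Δλ, we have λ = λ' - Δλ

First calculate the Compton shift:
Δλ = λ_C(1 - cos θ)
Δλ = 2.4263 × (1 - cos(22°))
Δλ = 2.4263 × 0.0728
Δλ = 0.1767 pm

Initial wavelength:
λ = λ' - Δλ
λ = 2.9767 - 0.1767
λ = 2.8000 pm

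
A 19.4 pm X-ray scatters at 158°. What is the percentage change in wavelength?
24.1028%

Calculate the Compton shift:
Δλ = λ_C(1 - cos(158°))
Δλ = 2.4263 × (1 - cos(158°))
Δλ = 2.4263 × 1.9272
Δλ = 4.6759 pm

Percentage change:
(Δλ/λ₀) × 100 = (4.6759/19.4) × 100
= 24.1028%

(Intermediate values are shown rounded; full precision is carried through to the final answer.)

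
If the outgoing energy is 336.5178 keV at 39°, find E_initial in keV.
394.4001 keV

Convert final energy to wavelength (hc ≈ 1239.842 keV·pm):
λ' = hc/E' = 1239.842 / 336.5178 = 3.6843 pm

Calculate the Compton shift:
Δλ = λ_C(1 - cos(39°))
Δλ = 2.4263 × (1 - cos(39°))
Δλ = 0.5407 pm

Initial wavelength:
λ = λ' - Δλ = 3.6843 - 0.5407 = 3.1436 pm

Initial energy:
E = hc/λ = 1239.842 / 3.1436 = 394.4001 keV

(Intermediate values are shown rounded; full precision is carried through to the final answer.)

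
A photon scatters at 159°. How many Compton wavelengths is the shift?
1.9336 λ_C

The Compton shift formula is:
Δλ = λ_C(1 - cos θ)

Dividing both sides by λ_C:
Δλ/λ_C = 1 - cos θ

For θ = 159°:
Δλ/λ_C = 1 - cos(159°)
Δλ/λ_C = 1 - -0.9336
Δλ/λ_C = 1.9336

This means the shift is 1.9336 × λ_C = 4.6915 pm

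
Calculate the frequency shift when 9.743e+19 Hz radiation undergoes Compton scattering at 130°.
5.498e+19 Hz (decrease)

Convert frequency to wavelength (c = 299792458 m/s):
λ₀ = c/f₀ = 299792458/9.743e+19 = 3.0770036e-12 m = 3.0770 pm

Calculate Compton shift:
Δλ = λ_C(1 - cos(130°)) = 3.9859 pm

Final wavelength:
λ' = λ₀ + Δλ = 3.0770 + 3.9859 = 7.0629 pm

Final frequency:
f' = c/λ' = 299792458/7.0629160e-12 = 4.2445990e+19 Hz

Frequency shift (decrease):
Δf = f₀ - f' = 9.743e+19 - 4.2445990e+19 = 5.498e+19 Hz

(Intermediate values are shown rounded; full precision is carried through to the final answer.)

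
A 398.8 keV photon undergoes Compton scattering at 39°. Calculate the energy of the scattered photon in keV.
339.7158 keV

First convert energy to wavelength:
λ = hc/E, with hc ≈ 1239.842 keV·pm (i.e. 1239.842 eV·nm)

For E = 398.8 keV = 398800 eV:
λ = 1239.842 keV·pm / 398.8 keV
λ = 3.1089 pm

Calculate the Compton shift:
Δλ = λ_C(1 - cos(39°)) = 2.4263 × 0.2229
Δλ = 0.5407 pm

Final wavelength:
λ' = 3.1089 + 0.5407 = 3.6496 pm

Final energy:
E' = hc/λ' = 1239.842 / 3.6496 = 339.7158 keV

(Intermediate values are shown rounded; full precision is carried through to the final answer.)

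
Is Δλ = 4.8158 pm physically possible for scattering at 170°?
Yes, consistent

Calculate the expected shift for θ = 170°:

Δλ_expected = λ_C(1 - cos(170°))
Δλ_expected = 2.4263 × (1 - cos(170°))
Δλ_expected = 2.4263 × 1.9848
Δλ_expected = 4.8158 pm

Given shift: 4.8158 pm
Expected shift: 4.8158 pm
Difference: 0.0000 pm

The values match. This is consistent with Compton scattering at the stated angle.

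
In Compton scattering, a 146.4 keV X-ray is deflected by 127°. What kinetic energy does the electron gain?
46.0515 keV

By energy conservation: K_e = E_initial - E_final

First find the scattered photon energy:
Initial wavelength: λ = hc/E = 8.4689 pm
Compton shift: Δλ = λ_C(1 - cos(127°)) = 3.8865 pm
Final wavelength: λ' = 8.4689 + 3.8865 = 12.3554 pm
Final photon energy: E' = hc/λ' = 100.3485 keV

Electron kinetic energy:
K_e = E - E' = 146.4000 - 100.3485 = 46.0515 keV

(Intermediate values are shown rounded; full precision is carried through to the final answer.)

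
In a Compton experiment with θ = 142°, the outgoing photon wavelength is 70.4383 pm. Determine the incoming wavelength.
66.1000 pm

From λ' = λ + Δλ, we have λ = λ' - Δλ

First calculate the Compton shift:
Δλ = λ_C(1 - cos θ)
Δλ = 2.4263 × (1 - cos(142°))
Δλ = 2.4263 × 1.7880
Δλ = 4.3383 pm

Initial wavelength:
λ = λ' - Δλ
λ = 70.4383 - 4.3383
λ = 66.1000 pm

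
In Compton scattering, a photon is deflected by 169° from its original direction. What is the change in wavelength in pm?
4.8080 pm

Using the Compton scattering formula:
Δλ = λ_C(1 - cos θ)

where λ_C = h/(m_e·c) ≈ 2.4263 pm is the Compton wavelength of an electron.

For θ = 169°:
cos(169°) = -0.9816
1 - cos(169°) = 1.9816

Δλ = 2.4263 × 1.9816
Δλ = 4.8080 pm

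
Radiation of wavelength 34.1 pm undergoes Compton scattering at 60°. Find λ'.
35.3132 pm

Using the Compton formula: λ' = λ + λ_C(1 − cos θ)

For θ = 60°, cos θ = 1/2 (exact) = 0.5000, so:
1 − cos 60° = 1 − (1/2) = 0.5000

Δλ = λ_C × 0.5000 = 2.4263 × 0.5000 = 1.2132 pm

λ' = 34.1 + 1.2132 = 35.3132 pm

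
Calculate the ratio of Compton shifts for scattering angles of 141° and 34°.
141° produces the larger shift by a factor of 10.395

Calculate both shifts using Δλ = λ_C(1 - cos θ):

For θ₁ = 34°:
Δλ₁ = 2.4263 × (1 - cos(34°))
Δλ₁ = 2.4263 × 0.1710
Δλ₁ = 0.4148 pm

For θ₂ = 141°:
Δλ₂ = 2.4263 × (1 - cos(141°))
Δλ₂ = 2.4263 × 1.7771
Δλ₂ = 4.3119 pm

The 141° angle produces the larger shift.
Ratio: 4.3119/0.4148 = 10.395

(Intermediate values are shown rounded; full precision is carried through to the final answer.)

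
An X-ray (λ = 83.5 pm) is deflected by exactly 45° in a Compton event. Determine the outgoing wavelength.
84.2106 pm

Using the Compton formula: λ' = λ + λ_C(1 − cos θ)

For θ = 45°, cos θ = √2/2 (exact) ≈ 0.7071, so:
1 − cos 45° = 1 − (√2/2) ≈ 0.2929

Δλ = λ_C × 0.2929 = 2.4263 × 0.2929 = 0.7106 pm

λ' = 83.5 + 0.7106 = 84.2106 pm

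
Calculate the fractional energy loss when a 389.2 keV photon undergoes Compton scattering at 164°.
0.5990 (or 59.90%)

Calculate initial and final photon energies:

Initial: E₀ = 389.2 keV → λ₀ = 3.1856 pm
Compton shift: Δλ = 4.7586 pm
Final wavelength: λ' = 7.9442 pm
Final energy: E' = 156.0679 keV

Fractional energy loss:
(E₀ - E')/E₀ = (389.2000 - 156.0679)/389.2000
= 233.1321/389.2000
= 0.5990
= 59.90%

(Intermediate values are shown rounded; full precision is carried through to the final answer.)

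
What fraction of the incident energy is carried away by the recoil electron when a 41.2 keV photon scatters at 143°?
0.1267 (or 12.67%)

Calculate initial and final photon energies:

Initial: E₀ = 41.2 keV → λ₀ = 30.0933 pm
Compton shift: Δλ = 4.3640 pm
Final wavelength: λ' = 34.4573 pm
Final energy: E' = 35.9820 keV

Fractional energy loss:
(E₀ - E')/E₀ = (41.2000 - 35.9820)/41.2000
= 5.2180/41.2000
= 0.1267
= 12.67%

(Intermediate values are shown rounded; full precision is carried through to the final answer.)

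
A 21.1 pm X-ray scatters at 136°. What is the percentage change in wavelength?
19.7709%

Calculate the Compton shift:
Δλ = λ_C(1 - cos(136°))
Δλ = 2.4263 × (1 - cos(136°))
Δλ = 2.4263 × 1.7193
Δλ = 4.1717 pm

Percentage change:
(Δλ/λ₀) × 100 = (4.1717/21.1) × 100
= 19.7709%

(Intermediate values are shown rounded; full precision is carried through to the final answer.)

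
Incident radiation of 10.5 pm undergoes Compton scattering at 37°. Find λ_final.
10.9886 pm

Using the Compton scattering formula:
λ' = λ + Δλ = λ + λ_C(1 - cos θ)

Given:
- Initial wavelength λ = 10.5 pm
- Scattering angle θ = 37°
- Compton wavelength λ_C ≈ 2.4263 pm

Calculate the shift:
Δλ = 2.4263 × (1 - cos(37°))
Δλ = 2.4263 × 0.2014
Δλ = 0.4886 pm

Final wavelength:
λ' = 10.5 + 0.4886 = 10.9886 pm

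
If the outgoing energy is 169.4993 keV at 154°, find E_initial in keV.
457.9002 keV

Convert final energy to wavelength (hc ≈ 1239.842 keV·pm):
λ' = hc/E' = 1239.842 / 169.4993 = 7.3147 pm

Calculate the Compton shift:
Δλ = λ_C(1 - cos(154°))
Δλ = 2.4263 × (1 - cos(154°))
Δλ = 4.6071 pm

Initial wavelength:
λ = λ' - Δλ = 7.3147 - 4.6071 = 2.7077 pm

Initial energy:
E = hc/λ = 1239.842 / 2.7077 = 457.9002 keV

(Intermediate values are shown rounded; full precision is carried through to the final answer.)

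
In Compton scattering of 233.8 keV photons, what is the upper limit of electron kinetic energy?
111.7157 keV

Maximum energy transfer occurs at θ = 180° (backscattering).

Initial photon: E₀ = 233.8 keV → λ₀ = 5.3030 pm

Maximum Compton shift (at 180°):
Δλ_max = 2λ_C = 2 × 2.4263 = 4.8526 pm

Final wavelength:
λ' = 5.3030 + 4.8526 = 10.1556 pm

Minimum photon energy (maximum energy to electron):
E'_min = hc/λ' = 122.0843 keV

Maximum electron kinetic energy:
K_max = E₀ - E'_min = 233.8000 - 122.0843 = 111.7157 keV

(Intermediate values are shown rounded; full precision is carried through to the final answer.)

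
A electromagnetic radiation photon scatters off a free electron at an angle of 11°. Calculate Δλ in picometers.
0.0446 pm

Using the Compton scattering formula:
Δλ = λ_C(1 - cos θ)

where λ_C = h/(m_e·c) ≈ 2.4263 pm is the Compton wavelength of an electron.

For θ = 11°:
cos(11°) = 0.9816
1 - cos(11°) = 0.0184

Δλ = 2.4263 × 0.0184
Δλ = 0.0446 pm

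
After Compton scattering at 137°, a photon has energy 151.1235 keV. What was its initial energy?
309.7001 keV

Convert final energy to wavelength (hc ≈ 1239.842 keV·pm):
λ' = hc/E' = 1239.842 / 151.1235 = 8.2042 pm

Calculate the Compton shift:
Δλ = λ_C(1 - cos(137°))
Δλ = 2.4263 × (1 - cos(137°))
Δλ = 4.2008 pm

Initial wavelength:
λ = λ' - Δλ = 8.2042 - 4.2008 = 4.0034 pm

Initial energy:
E = hc/λ = 1239.842 / 4.0034 = 309.7001 keV

(Intermediate values are shown rounded; full precision is carried through to the final answer.)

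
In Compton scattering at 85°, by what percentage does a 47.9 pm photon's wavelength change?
4.6239%

Calculate the Compton shift:
Δλ = λ_C(1 - cos(85°))
Δλ = 2.4263 × (1 - cos(85°))
Δλ = 2.4263 × 0.9128
Δλ = 2.2148 pm

Percentage change:
(Δλ/λ₀) × 100 = (2.2148/47.9) × 100
= 4.6239%

(Intermediate values are shown rounded; full precision is carried through to the final answer.)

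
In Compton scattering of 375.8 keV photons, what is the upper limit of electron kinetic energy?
223.7063 keV

Maximum energy transfer occurs at θ = 180° (backscattering).

Initial photon: E₀ = 375.8 keV → λ₀ = 3.2992 pm

Maximum Compton shift (at 180°):
Δλ_max = 2λ_C = 2 × 2.4263 = 4.8526 pm

Final wavelength:
λ' = 3.2992 + 4.8526 = 8.1518 pm

Minimum photon energy (maximum energy to electron):
E'_min = hc/λ' = 152.0937 keV

Maximum electron kinetic energy:
K_max = E₀ - E'_min = 375.8000 - 152.0937 = 223.7063 keV

(Intermediate values are shown rounded; full precision is carried through to the final answer.)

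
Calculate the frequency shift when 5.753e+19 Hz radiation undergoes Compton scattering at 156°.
2.711e+19 Hz (decrease)

Convert frequency to wavelength (c = 299792458 m/s):
λ₀ = c/f₀ = 299792458/5.753e+19 = 5.2110631e-12 m = 5.2111 pm

Calculate Compton shift:
Δλ = λ_C(1 - cos(156°)) = 4.6429 pm

Final wavelength:
λ' = λ₀ + Δλ = 5.2111 + 4.6429 = 9.8539 pm

Final frequency:
f' = c/λ' = 299792458/9.8539180e-12 = 3.0423681e+19 Hz

Frequency shift (decrease):
Δf = f₀ - f' = 5.753e+19 - 3.0423681e+19 = 2.711e+19 Hz

(Intermediate values are shown rounded; full precision is carried through to the final answer.)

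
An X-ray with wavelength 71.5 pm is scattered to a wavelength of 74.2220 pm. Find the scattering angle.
97.00°

First find the wavelength shift:
Δλ = λ' - λ = 74.2220 - 71.5 = 2.7220 pm

Using Δλ = λ_C(1 - cos θ), with λ_C = h/(m_e·c) ≈ 2.42631024 pm:
cos θ = 1 - Δλ/λ_C
cos θ = 1 - 2.7220/2.42631024
cos θ = -0.121868

θ = arccos(-0.121868)
θ = 97.00°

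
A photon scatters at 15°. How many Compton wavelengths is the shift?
0.0341 λ_C

The Compton shift formula is:
Δλ = λ_C(1 - cos θ)

Dividing both sides by λ_C:
Δλ/λ_C = 1 - cos θ

For θ = 15°:
Δλ/λ_C = 1 - cos(15°)
Δλ/λ_C = 1 - 0.9659
Δλ/λ_C = 0.0341

This means the shift is 0.0341 × λ_C = 0.0827 pm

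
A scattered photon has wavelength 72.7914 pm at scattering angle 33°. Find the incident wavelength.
72.4000 pm

From λ' = λ + Δλ, we have λ = λ' - Δλ

First calculate the Compton shift:
Δλ = λ_C(1 - cos θ)
Δλ = 2.4263 × (1 - cos(33°))
Δλ = 2.4263 × 0.1613
Δλ = 0.3914 pm

Initial wavelength:
λ = λ' - Δλ
λ = 72.7914 - 0.3914
λ = 72.4000 pm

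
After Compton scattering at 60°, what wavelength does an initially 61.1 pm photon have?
62.3132 pm

Using the Compton formula: λ' = λ + λ_C(1 − cos θ)

For θ = 60°, cos θ = 1/2 (exact) = 0.5000, so:
1 − cos 60° = 1 − (1/2) = 0.5000

Δλ = λ_C × 0.5000 = 2.4263 × 0.5000 = 1.2132 pm

λ' = 61.1 + 1.2132 = 62.3132 pm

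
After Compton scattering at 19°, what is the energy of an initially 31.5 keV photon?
31.3946 keV

First convert energy to wavelength:
λ = hc/E, with hc ≈ 1239.842 keV·pm (i.e. 1239.842 eV·nm)

For E = 31.5 keV = 31500 eV:
λ = 1239.842 keV·pm / 31.5 keV
λ = 39.3601 pm

Calculate the Compton shift:
Δλ = λ_C(1 - cos(19°)) = 2.4263 × 0.0545
Δλ = 0.1322 pm

Final wavelength:
λ' = 39.3601 + 0.1322 = 39.4923 pm

Final energy:
E' = hc/λ' = 1239.842 / 39.4923 = 31.3946 keV

(Intermediate values are shown rounded; full precision is carried through to the final answer.)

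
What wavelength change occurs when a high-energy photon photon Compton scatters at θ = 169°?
4.8080 pm

Using the Compton scattering formula:
Δλ = λ_C(1 - cos θ)

where λ_C = h/(m_e·c) ≈ 2.4263 pm is the Compton wavelength of an electron.

For θ = 169°:
cos(169°) = -0.9816
1 - cos(169°) = 1.9816

Δλ = 2.4263 × 1.9816
Δλ = 4.8080 pm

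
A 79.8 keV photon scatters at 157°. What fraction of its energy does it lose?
0.2307 (or 23.07%)

Calculate initial and final photon energies:

Initial: E₀ = 79.8 keV → λ₀ = 15.5369 pm
Compton shift: Δλ = 4.6597 pm
Final wavelength: λ' = 20.1966 pm
Final energy: E' = 61.3886 keV

Fractional energy loss:
(E₀ - E')/E₀ = (79.8000 - 61.3886)/79.8000
= 18.4114/79.8000
= 0.2307
= 23.07%

(Intermediate values are shown rounded; full precision is carried through to the final answer.)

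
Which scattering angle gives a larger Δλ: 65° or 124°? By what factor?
124° produces the larger shift by a factor of 2.700

Calculate both shifts using Δλ = λ_C(1 - cos θ):

For θ₁ = 65°:
Δλ₁ = 2.4263 × (1 - cos(65°))
Δλ₁ = 2.4263 × 0.5774
Δλ₁ = 1.4009 pm

For θ₂ = 124°:
Δλ₂ = 2.4263 × (1 - cos(124°))
Δλ₂ = 2.4263 × 1.5592
Δλ₂ = 3.7831 pm

The 124° angle produces the larger shift.
Ratio: 3.7831/1.4009 = 2.700

(Intermediate values are shown rounded; full precision is carried through to the final answer.)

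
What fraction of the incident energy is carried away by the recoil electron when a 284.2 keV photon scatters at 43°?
0.1300 (or 13.00%)

Calculate initial and final photon energies:

Initial: E₀ = 284.2 keV → λ₀ = 4.3626 pm
Compton shift: Δλ = 0.6518 pm
Final wavelength: λ' = 5.0144 pm
Final energy: E' = 247.2569 keV

Fractional energy loss:
(E₀ - E')/E₀ = (284.2000 - 247.2569)/284.2000
= 36.9431/284.2000
= 0.1300
= 13.00%

(Intermediate values are shown rounded; full precision is carried through to the final answer.)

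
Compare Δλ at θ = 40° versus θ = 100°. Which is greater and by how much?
100° produces the larger shift by a factor of 5.017

Calculate both shifts using Δλ = λ_C(1 - cos θ):

For θ₁ = 40°:
Δλ₁ = 2.4263 × (1 - cos(40°))
Δλ₁ = 2.4263 × 0.2340
Δλ₁ = 0.5676 pm

For θ₂ = 100°:
Δλ₂ = 2.4263 × (1 - cos(100°))
Δλ₂ = 2.4263 × 1.1736
Δλ₂ = 2.8476 pm

The 100° angle produces the larger shift.
Ratio: 2.8476/0.5676 = 5.017

(Intermediate values are shown rounded; full precision is carried through to the final answer.)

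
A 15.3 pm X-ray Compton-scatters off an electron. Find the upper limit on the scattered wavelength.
20.1526 pm (at θ = 180°)

The Compton shift is Δλ = λ_C(1 − cos θ).

Since cos θ ranges from −1 to 1, the factor (1 − cos θ) ranges from 0 to 2; the maximum shift occurs at θ = 180° (backscattering):
Δλ_max = 2λ_C = 2 × 2.4263 pm = 4.8526 pm

Maximum scattered wavelength:
λ'_max = λ₀ + Δλ_max = 15.3 + 4.8526 = 20.1526 pm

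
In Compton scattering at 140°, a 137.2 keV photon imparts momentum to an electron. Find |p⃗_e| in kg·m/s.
1.1592e-22 kg·m/s

The electron is initially at rest, so by conservation of momentum:
p⃗_e = p⃗₀ − p⃗'  (incident photon momentum minus scattered photon momentum)

Photon momentum magnitudes (p = h/λ = E/c):
λ₀ = hc/E₀ = 9.0367 pm → p₀ = h/λ₀ = 7.3324e-23 kg·m/s
Δλ = λ_C(1 − cos 140°) = 4.2850 pm
λ' = 13.3217 pm → p' = h/λ' = 4.9739e-23 kg·m/s

The scattered photon makes angle θ = 140° with the incident direction, so by the law of cosines:
|p⃗_e|² = p₀² + p'² − 2p₀p'cos θ
|p⃗_e|² = (7.3324e-23)² + (4.9739e-23)² − 2·7.3324e-23·4.9739e-23·cos(140°)
|p⃗_e| = 1.1592e-22 kg·m/s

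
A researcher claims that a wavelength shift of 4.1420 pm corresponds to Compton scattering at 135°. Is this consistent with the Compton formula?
Yes, consistent

Calculate the expected shift for θ = 135°:

Δλ_expected = λ_C(1 - cos(135°))
Δλ_expected = 2.4263 × (1 - cos(135°))
Δλ_expected = 2.4263 × 1.7071
Δλ_expected = 4.1420 pm

Given shift: 4.1420 pm
Expected shift: 4.1420 pm
Difference: 0.0000 pm

The values match. This is consistent with Compton scattering at the stated angle.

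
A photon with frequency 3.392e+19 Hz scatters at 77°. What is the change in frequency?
5.951e+18 Hz (decrease)

Convert frequency to wavelength (c = 299792458 m/s):
λ₀ = c/f₀ = 299792458/3.392e+19 = 8.8382210e-12 m = 8.8382 pm

Calculate Compton shift:
Δλ = λ_C(1 - cos(77°)) = 1.8805 pm

Final wavelength:
λ' = λ₀ + Δλ = 8.8382 + 1.8805 = 10.7187 pm

Final frequency:
f' = c/λ' = 299792458/1.0718730e-11 = 2.7969027e+19 Hz

Frequency shift (decrease):
Δf = f₀ - f' = 3.392e+19 - 2.7969027e+19 = 5.951e+18 Hz

(Intermediate values are shown rounded; full precision is carried through to the final answer.)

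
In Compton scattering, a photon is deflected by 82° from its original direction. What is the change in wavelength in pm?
2.0886 pm

Using the Compton scattering formula:
Δλ = λ_C(1 - cos θ)

where λ_C = h/(m_e·c) ≈ 2.4263 pm is the Compton wavelength of an electron.

For θ = 82°:
cos(82°) = 0.1392
1 - cos(82°) = 0.8608

Δλ = 2.4263 × 0.8608
Δλ = 2.0886 pm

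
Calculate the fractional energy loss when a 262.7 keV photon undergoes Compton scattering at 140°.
0.4759 (or 47.59%)

Calculate initial and final photon energies:

Initial: E₀ = 262.7 keV → λ₀ = 4.7196 pm
Compton shift: Δλ = 4.2850 pm
Final wavelength: λ' = 9.0046 pm
Final energy: E' = 137.6901 keV

Fractional energy loss:
(E₀ - E')/E₀ = (262.7000 - 137.6901)/262.7000
= 125.0099/262.7000
= 0.4759
= 47.59%

(Intermediate values are shown rounded; full precision is carried through to the final answer.)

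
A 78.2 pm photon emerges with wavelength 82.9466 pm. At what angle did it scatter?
163.00°

First find the wavelength shift:
Δλ = λ' - λ = 82.9466 - 78.2 = 4.7466 pm

Using Δλ = λ_C(1 - cos θ), with λ_C = h/(m_e·c) ≈ 2.42631024 pm:
cos θ = 1 - Δλ/λ_C
cos θ = 1 - 4.7466/2.42631024
cos θ = -0.956304

θ = arccos(-0.956304)
θ = 163.00°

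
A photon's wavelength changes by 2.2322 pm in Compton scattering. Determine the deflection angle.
85.41°

From the Compton formula Δλ = λ_C(1 - cos θ), we can solve for θ:

cos θ = 1 - Δλ/λ_C

Given:
- Δλ = 2.2322 pm
- λ_C = h/(m_e·c) ≈ 2.42631024 pm

cos θ = 1 - 2.2322/2.42631024
cos θ = 1 - 0.919998
cos θ = 0.080002

θ = arccos(0.080002)
θ = 85.41°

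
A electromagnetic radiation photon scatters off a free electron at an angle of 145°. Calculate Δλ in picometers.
4.4138 pm

Using the Compton scattering formula:
Δλ = λ_C(1 - cos θ)

where λ_C = h/(m_e·c) ≈ 2.4263 pm is the Compton wavelength of an electron.

For θ = 145°:
cos(145°) = -0.8192
1 - cos(145°) = 1.8192

Δλ = 2.4263 × 1.8192
Δλ = 4.4138 pm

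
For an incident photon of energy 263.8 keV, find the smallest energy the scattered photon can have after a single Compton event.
129.7917 keV (at θ = 180°)

The scattered photon has minimum energy when its wavelength is maximum, i.e., when the Compton shift Δλ = λ_C(1 − cos θ) is maximum. This occurs at θ = 180° (backscattering), giving Δλ_max = 2λ_C = 4.8526 pm.

Initial wavelength: λ₀ = hc/E₀ = 4.6999 pm
Maximum final wavelength: λ'_max = λ₀ + 2λ_C = 4.6999 + 4.8526 = 9.5526 pm
Minimum final energy: E'_min = hc/λ'_max = 129.7917 keV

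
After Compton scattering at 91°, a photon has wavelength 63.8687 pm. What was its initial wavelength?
61.4000 pm

From λ' = λ + Δλ, we have λ = λ' - Δλ

First calculate the Compton shift:
Δλ = λ_C(1 - cos θ)
Δλ = 2.4263 × (1 - cos(91°))
Δλ = 2.4263 × 1.0175
Δλ = 2.4687 pm

Initial wavelength:
λ = λ' - Δλ
λ = 63.8687 - 2.4687
λ = 61.4000 pm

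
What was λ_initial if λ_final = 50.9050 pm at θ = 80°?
48.9000 pm

From λ' = λ + Δλ, we have λ = λ' - Δλ

First calculate the Compton shift:
Δλ = λ_C(1 - cos θ)
Δλ = 2.4263 × (1 - cos(80°))
Δλ = 2.4263 × 0.8264
Δλ = 2.0050 pm

Initial wavelength:
λ = λ' - Δλ
λ = 50.9050 - 2.0050
λ = 48.9000 pm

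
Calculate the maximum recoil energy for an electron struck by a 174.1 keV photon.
70.5560 keV

Maximum energy transfer occurs at θ = 180° (backscattering).

Initial photon: E₀ = 174.1 keV → λ₀ = 7.1214 pm

Maximum Compton shift (at 180°):
Δλ_max = 2λ_C = 2 × 2.4263 = 4.8526 pm

Final wavelength:
λ' = 7.1214 + 4.8526 = 11.9741 pm

Minimum photon energy (maximum energy to electron):
E'_min = hc/λ' = 103.5440 keV

Maximum electron kinetic energy:
K_max = E₀ - E'_min = 174.1000 - 103.5440 = 70.5560 keV

(Intermediate values are shown rounded; full precision is carried through to the final answer.)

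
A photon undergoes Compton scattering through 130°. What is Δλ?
3.9859 pm

Using the Compton scattering formula:
Δλ = λ_C(1 - cos θ)

where λ_C = h/(m_e·c) ≈ 2.4263 pm is the Compton wavelength of an electron.

For θ = 130°:
cos(130°) = -0.6428
1 - cos(130°) = 1.6428

Δλ = 2.4263 × 1.6428
Δλ = 3.9859 pm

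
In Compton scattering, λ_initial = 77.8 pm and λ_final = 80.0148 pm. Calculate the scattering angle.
85.00°

First find the wavelength shift:
Δλ = λ' - λ = 80.0148 - 77.8 = 2.2148 pm

Using Δλ = λ_C(1 - cos θ), with λ_C = h/(m_e·c) ≈ 2.42631024 pm:
cos θ = 1 - Δλ/λ_C
cos θ = 1 - 2.2148/2.42631024
cos θ = 0.087174

θ = arccos(0.087174)
θ = 85.00°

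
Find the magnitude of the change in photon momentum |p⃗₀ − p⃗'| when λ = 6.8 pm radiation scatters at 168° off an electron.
1.5378e-22 kg·m/s

Photon momentum magnitude is p = h/λ.

Initial momentum:
p₀ = h/λ = 6.6261e-34/6.8000e-12 = 9.7442e-23 kg·m/s

After scattering:
λ' = λ + Δλ = 6.8 + 4.7996 = 11.5996 pm
p' = h/λ' = 6.6261e-34/1.1600e-11 = 5.7123e-23 kg·m/s

Momentum is a vector; the scattered photon's direction makes angle θ = 168° with the incident direction. The magnitude of the vector change Δp⃗ = p⃗₀ − p⃗' is found from the law of cosines:
|Δp⃗|² = p₀² + p'² − 2p₀p'cos θ
|Δp⃗|² = (9.7442e-23)² + (5.7123e-23)² − 2·9.7442e-23·5.7123e-23·cos(168°)
|Δp⃗| = 1.5378e-22 kg·m/s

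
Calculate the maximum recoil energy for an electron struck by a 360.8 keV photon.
211.2230 keV

Maximum energy transfer occurs at θ = 180° (backscattering).

Initial photon: E₀ = 360.8 keV → λ₀ = 3.4364 pm

Maximum Compton shift (at 180°):
Δλ_max = 2λ_C = 2 × 2.4263 = 4.8526 pm

Final wavelength:
λ' = 3.4364 + 4.8526 = 8.2890 pm

Minimum photon energy (maximum energy to electron):
E'_min = hc/λ' = 149.5770 keV

Maximum electron kinetic energy:
K_max = E₀ - E'_min = 360.8000 - 149.5770 = 211.2230 keV

(Intermediate values are shown rounded; full precision is carried through to the final answer.)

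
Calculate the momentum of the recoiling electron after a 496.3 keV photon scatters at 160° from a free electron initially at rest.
3.5307e-22 kg·m/s

The electron is initially at rest, so by conservation of momentum:
p⃗_e = p⃗₀ − p⃗'  (incident photon momentum minus scattered photon momentum)

Photon momentum magnitudes (p = h/λ = E/c):
λ₀ = hc/E₀ = 2.4982 pm → p₀ = h/λ₀ = 2.6524e-22 kg·m/s
Δλ = λ_C(1 − cos 160°) = 4.7063 pm
λ' = 7.2045 pm → p' = h/λ' = 9.1972e-23 kg·m/s

The scattered photon makes angle θ = 160° with the incident direction, so by the law of cosines:
|p⃗_e|² = p₀² + p'² − 2p₀p'cos θ
|p⃗_e|² = (2.6524e-22)² + (9.1972e-23)² − 2·2.6524e-22·9.1972e-23·cos(160°)
|p⃗_e| = 3.5307e-22 kg·m/s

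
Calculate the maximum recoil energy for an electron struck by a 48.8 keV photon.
7.8260 keV

Maximum energy transfer occurs at θ = 180° (backscattering).

Initial photon: E₀ = 48.8 keV → λ₀ = 25.4066 pm

Maximum Compton shift (at 180°):
Δλ_max = 2λ_C = 2 × 2.4263 = 4.8526 pm

Final wavelength:
λ' = 25.4066 + 4.8526 = 30.2592 pm

Minimum photon energy (maximum energy to electron):
E'_min = hc/λ' = 40.9740 keV

Maximum electron kinetic energy:
K_max = E₀ - E'_min = 48.8000 - 40.9740 = 7.8260 keV

(Intermediate values are shown rounded; full precision is carried through to the final answer.)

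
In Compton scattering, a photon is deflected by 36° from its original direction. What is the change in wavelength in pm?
0.4634 pm

Using the Compton scattering formula:
Δλ = λ_C(1 - cos θ)

where λ_C = h/(m_e·c) ≈ 2.4263 pm is the Compton wavelength of an electron.

For θ = 36°:
cos(36°) = 0.8090
1 - cos(36°) = 0.1910

Δλ = 2.4263 × 0.1910
Δλ = 0.4634 pm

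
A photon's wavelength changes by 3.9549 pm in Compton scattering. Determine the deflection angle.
129.05°

From the Compton formula Δλ = λ_C(1 - cos θ), we can solve for θ:

cos θ = 1 - Δλ/λ_C

Given:
- Δλ = 3.9549 pm
- λ_C = h/(m_e·c) ≈ 2.42631024 pm

cos θ = 1 - 3.9549/2.42631024
cos θ = 1 - 1.630006
cos θ = -0.630006

θ = arccos(-0.630006)
θ = 129.05°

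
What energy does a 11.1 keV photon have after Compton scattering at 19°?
11.0869 keV

First convert energy to wavelength:
λ = hc/E, with hc ≈ 1239.842 keV·pm (i.e. 1239.842 eV·nm)

For E = 11.1 keV = 11100 eV:
λ = 1239.842 keV·pm / 11.1 keV
λ = 111.6975 pm

Calculate the Compton shift:
Δλ = λ_C(1 - cos(19°)) = 2.4263 × 0.0545
Δλ = 0.1322 pm

Final wavelength:
λ' = 111.6975 + 0.1322 = 111.8297 pm

Final energy:
E' = hc/λ' = 1239.842 / 111.8297 = 11.0869 keV

(Intermediate values are shown rounded; full precision is carried through to the final answer.)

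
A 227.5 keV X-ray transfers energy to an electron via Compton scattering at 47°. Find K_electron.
28.2142 keV

By energy conservation: K_e = E_initial - E_final

First find the scattered photon energy:
Initial wavelength: λ = hc/E = 5.4499 pm
Compton shift: Δλ = λ_C(1 - cos(47°)) = 0.7716 pm
Final wavelength: λ' = 5.4499 + 0.7716 = 6.2214 pm
Final photon energy: E' = hc/λ' = 199.2858 keV

Electron kinetic energy:
K_e = E - E' = 227.5000 - 199.2858 = 28.2142 keV

(Intermediate values are shown rounded; full precision is carried through to the final answer.)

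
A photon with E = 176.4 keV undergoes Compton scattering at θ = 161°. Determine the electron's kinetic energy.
70.8727 keV

By energy conservation: K_e = E_initial - E_final

First find the scattered photon energy:
Initial wavelength: λ = hc/E = 7.0286 pm
Compton shift: Δλ = λ_C(1 - cos(161°)) = 4.7204 pm
Final wavelength: λ' = 7.0286 + 4.7204 = 11.7490 pm
Final photon energy: E' = hc/λ' = 105.5273 keV

Electron kinetic energy:
K_e = E - E' = 176.4000 - 105.5273 = 70.8727 keV

(Intermediate values are shown rounded; full precision is carried through to the final answer.)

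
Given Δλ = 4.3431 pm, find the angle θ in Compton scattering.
142.19°

From the Compton formula Δλ = λ_C(1 - cos θ), we can solve for θ:

cos θ = 1 - Δλ/λ_C

Given:
- Δλ = 4.3431 pm
- λ_C = h/(m_e·c) ≈ 2.42631024 pm

cos θ = 1 - 4.3431/2.42631024
cos θ = 1 - 1.790002
cos θ = -0.790002

θ = arccos(-0.790002)
θ = 142.19°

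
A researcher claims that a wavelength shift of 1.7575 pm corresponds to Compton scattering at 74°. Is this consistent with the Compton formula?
Yes, consistent

Calculate the expected shift for θ = 74°:

Δλ_expected = λ_C(1 - cos(74°))
Δλ_expected = 2.4263 × (1 - cos(74°))
Δλ_expected = 2.4263 × 0.7244
Δλ_expected = 1.7575 pm

Given shift: 1.7575 pm
Expected shift: 1.7575 pm
Difference: 0.0000 pm

The values match. This is consistent with Compton scattering at the stated angle.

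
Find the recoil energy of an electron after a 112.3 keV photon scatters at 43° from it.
6.2605 keV

By energy conservation: K_e = E_initial - E_final

First find the scattered photon energy:
Initial wavelength: λ = hc/E = 11.0404 pm
Compton shift: Δλ = λ_C(1 - cos(43°)) = 0.6518 pm
Final wavelength: λ' = 11.0404 + 0.6518 = 11.6923 pm
Final photon energy: E' = hc/λ' = 106.0395 keV

Electron kinetic energy:
K_e = E - E' = 112.3000 - 106.0395 = 6.2605 keV

(Intermediate values are shown rounded; full precision is carried through to the final answer.)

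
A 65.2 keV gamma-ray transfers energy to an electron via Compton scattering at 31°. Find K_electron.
1.1670 keV

By energy conservation: K_e = E_initial - E_final

First find the scattered photon energy:
Initial wavelength: λ = hc/E = 19.0160 pm
Compton shift: Δλ = λ_C(1 - cos(31°)) = 0.3466 pm
Final wavelength: λ' = 19.0160 + 0.3466 = 19.3625 pm
Final photon energy: E' = hc/λ' = 64.0330 keV

Electron kinetic energy:
K_e = E - E' = 65.2000 - 64.0330 = 1.1670 keV

(Intermediate values are shown rounded; full precision is carried through to the final answer.)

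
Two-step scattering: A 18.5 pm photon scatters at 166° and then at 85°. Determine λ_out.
25.4954 pm

Apply Compton shift twice:

First scattering at θ₁ = 166°:
Δλ₁ = λ_C(1 - cos(166°))
Δλ₁ = 2.4263 × 1.9703
Δλ₁ = 4.7805 pm

After first scattering:
λ₁ = 18.5 + 4.7805 = 23.2805 pm

Second scattering at θ₂ = 85°:
Δλ₂ = λ_C(1 - cos(85°))
Δλ₂ = 2.4263 × 0.9128
Δλ₂ = 2.2148 pm

Final wavelength:
λ₂ = 23.2805 + 2.2148 = 25.4954 pm

Total shift: Δλ_total = 4.7805 + 2.2148 = 6.9954 pm

(Intermediate values are shown rounded; full precision is carried through to the final answer.)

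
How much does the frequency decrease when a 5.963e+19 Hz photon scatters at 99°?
2.136e+19 Hz (decrease)

Convert frequency to wavelength (c = 299792458 m/s):
λ₀ = c/f₀ = 299792458/5.963e+19 = 5.0275442e-12 m = 5.0275 pm

Calculate Compton shift:
Δλ = λ_C(1 - cos(99°)) = 2.8059 pm

Final wavelength:
λ' = λ₀ + Δλ = 5.0275 + 2.8059 = 7.8334 pm

Final frequency:
f' = c/λ' = 299792458/7.8334129e-12 = 3.8270989e+19 Hz

Frequency shift (decrease):
Δf = f₀ - f' = 5.963e+19 - 3.8270989e+19 = 2.136e+19 Hz

(Intermediate values are shown rounded; full precision is carried through to the final answer.)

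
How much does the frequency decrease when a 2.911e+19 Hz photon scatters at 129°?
8.075e+18 Hz (decrease)

Convert frequency to wavelength (c = 299792458 m/s):
λ₀ = c/f₀ = 299792458/2.911e+19 = 1.0298607e-11 m = 10.2986 pm

Calculate Compton shift:
Δλ = λ_C(1 - cos(129°)) = 3.9532 pm

Final wavelength:
λ' = λ₀ + Δλ = 10.2986 + 3.9532 = 14.2518 pm

Final frequency:
f' = c/λ' = 299792458/1.4251844e-11 = 2.1035345e+19 Hz

Frequency shift (decrease):
Δf = f₀ - f' = 2.911e+19 - 2.1035345e+19 = 8.075e+18 Hz

(Intermediate values are shown rounded; full precision is carried through to the final answer.)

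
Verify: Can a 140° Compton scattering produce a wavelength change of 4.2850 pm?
Yes, consistent

Calculate the expected shift for θ = 140°:

Δλ_expected = λ_C(1 - cos(140°))
Δλ_expected = 2.4263 × (1 - cos(140°))
Δλ_expected = 2.4263 × 1.7660
Δλ_expected = 4.2850 pm

Given shift: 4.2850 pm
Expected shift: 4.2850 pm
Difference: 0.0000 pm

The values match. This is consistent with Compton scattering at the stated angle.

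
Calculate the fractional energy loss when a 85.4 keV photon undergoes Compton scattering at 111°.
0.1850 (or 18.50%)

Calculate initial and final photon energies:

Initial: E₀ = 85.4 keV → λ₀ = 14.5181 pm
Compton shift: Δλ = 3.2958 pm
Final wavelength: λ' = 17.8139 pm
Final energy: E' = 69.5998 keV

Fractional energy loss:
(E₀ - E')/E₀ = (85.4000 - 69.5998)/85.4000
= 15.8002/85.4000
= 0.1850
= 18.50%

(Intermediate values are shown rounded; full precision is carried through to the final answer.)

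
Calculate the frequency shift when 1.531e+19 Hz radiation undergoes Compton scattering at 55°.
7.683e+17 Hz (decrease)

Convert frequency to wavelength (c = 299792458 m/s):
λ₀ = c/f₀ = 299792458/1.531e+19 = 1.9581480e-11 m = 19.5815 pm

Calculate Compton shift:
Δλ = λ_C(1 - cos(55°)) = 1.0346 pm

Final wavelength:
λ' = λ₀ + Δλ = 19.5815 + 1.0346 = 20.6161 pm

Final frequency:
f' = c/λ' = 299792458/2.0616116e-11 = 1.4541656e+19 Hz

Frequency shift (decrease):
Δf = f₀ - f' = 1.531e+19 - 1.4541656e+19 = 7.683e+17 Hz

(Intermediate values are shown rounded; full precision is carried through to the final answer.)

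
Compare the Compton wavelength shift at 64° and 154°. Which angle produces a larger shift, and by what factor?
154° produces the larger shift by a factor of 3.381

Calculate both shifts using Δλ = λ_C(1 - cos θ):

For θ₁ = 64°:
Δλ₁ = 2.4263 × (1 - cos(64°))
Δλ₁ = 2.4263 × 0.5616
Δλ₁ = 1.3627 pm

For θ₂ = 154°:
Δλ₂ = 2.4263 × (1 - cos(154°))
Δλ₂ = 2.4263 × 1.8988
Δλ₂ = 4.6071 pm

The 154° angle produces the larger shift.
Ratio: 4.6071/1.3627 = 3.381

(Intermediate values are shown rounded; full precision is carried through to the final answer.)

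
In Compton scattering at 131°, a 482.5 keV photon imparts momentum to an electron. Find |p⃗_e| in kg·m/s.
3.3263e-22 kg·m/s

The electron is initially at rest, so by conservation of momentum:
p⃗_e = p⃗₀ − p⃗'  (incident photon momentum minus scattered photon momentum)

Photon momentum magnitudes (p = h/λ = E/c):
λ₀ = hc/E₀ = 2.5696 pm → p₀ = h/λ₀ = 2.5786e-22 kg·m/s
Δλ = λ_C(1 − cos 131°) = 4.0181 pm
λ' = 6.5877 pm → p' = h/λ' = 1.0058e-22 kg·m/s

The scattered photon makes angle θ = 131° with the incident direction, so by the law of cosines:
|p⃗_e|² = p₀² + p'² − 2p₀p'cos θ
|p⃗_e|² = (2.5786e-22)² + (1.0058e-22)² − 2·2.5786e-22·1.0058e-22·cos(131°)
|p⃗_e| = 3.3263e-22 kg·m/s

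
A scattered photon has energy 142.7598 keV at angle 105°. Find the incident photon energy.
220.2000 keV

Convert final energy to wavelength (hc ≈ 1239.842 keV·pm):
λ' = hc/E' = 1239.842 / 142.7598 = 8.6848 pm

Calculate the Compton shift:
Δλ = λ_C(1 - cos(105°))
Δλ = 2.4263 × (1 - cos(105°))
Δλ = 3.0543 pm

Initial wavelength:
λ = λ' - Δλ = 8.6848 - 3.0543 = 5.6305 pm

Initial energy:
E = hc/λ = 1239.842 / 5.6305 = 220.2000 keV

(Intermediate values are shown rounded; full precision is carried through to the final answer.)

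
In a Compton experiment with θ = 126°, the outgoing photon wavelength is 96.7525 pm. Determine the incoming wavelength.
92.9000 pm

From λ' = λ + Δλ, we have λ = λ' - Δλ

First calculate the Compton shift:
Δλ = λ_C(1 - cos θ)
Δλ = 2.4263 × (1 - cos(126°))
Δλ = 2.4263 × 1.5878
Δλ = 3.8525 pm

Initial wavelength:
λ = λ' - Δλ
λ = 96.7525 - 3.8525
λ = 92.9000 pm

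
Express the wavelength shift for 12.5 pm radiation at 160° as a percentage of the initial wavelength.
37.6504%

Calculate the Compton shift:
Δλ = λ_C(1 - cos(160°))
Δλ = 2.4263 × (1 - cos(160°))
Δλ = 2.4263 × 1.9397
Δλ = 4.7063 pm

Percentage change:
(Δλ/λ₀) × 100 = (4.7063/12.5) × 100
= 37.6504%

(Intermediate values are shown rounded; full precision is carried through to the final answer.)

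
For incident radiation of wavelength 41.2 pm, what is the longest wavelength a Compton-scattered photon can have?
46.0526 pm (at θ = 180°)

The Compton shift is Δλ = λ_C(1 − cos θ).

Since cos θ ranges from −1 to 1, the factor (1 − cos θ) ranges from 0 to 2; the maximum shift occurs at θ = 180° (backscattering):
Δλ_max = 2λ_C = 2 × 2.4263 pm = 4.8526 pm

Maximum scattered wavelength:
λ'_max = λ₀ + Δλ_max = 41.2 + 4.8526 = 46.0526 pm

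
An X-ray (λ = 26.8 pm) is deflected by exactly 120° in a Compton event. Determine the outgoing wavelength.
30.4395 pm

Using the Compton formula: λ' = λ + λ_C(1 − cos θ)

For θ = 120°, cos θ = -1/2 (exact) = -0.5000, so:
1 − cos 120° = 1 − (-1/2) = 1.5000

Δλ = λ_C × 1.5000 = 2.4263 × 1.5000 = 3.6395 pm

λ' = 26.8 + 3.6395 = 30.4395 pm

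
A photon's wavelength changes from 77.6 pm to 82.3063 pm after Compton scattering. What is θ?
160.00°

First find the wavelength shift:
Δλ = λ' - λ = 82.3063 - 77.6 = 4.7063 pm

Using Δλ = λ_C(1 - cos θ), with λ_C = h/(m_e·c) ≈ 2.42631024 pm:
cos θ = 1 - Δλ/λ_C
cos θ = 1 - 4.7063/2.42631024
cos θ = -0.939694

θ = arccos(-0.939694)
θ = 160.00°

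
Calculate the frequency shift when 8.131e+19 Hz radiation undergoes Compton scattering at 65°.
2.239e+19 Hz (decrease)

Convert frequency to wavelength (c = 299792458 m/s):
λ₀ = c/f₀ = 299792458/8.131e+19 = 3.6870306e-12 m = 3.6870 pm

Calculate Compton shift:
Δλ = λ_C(1 - cos(65°)) = 1.4009 pm

Final wavelength:
λ' = λ₀ + Δλ = 3.6870 + 1.4009 = 5.0879 pm

Final frequency:
f' = c/λ' = 299792458/5.0879378e-12 = 5.8922194e+19 Hz

Frequency shift (decrease):
Δf = f₀ - f' = 8.131e+19 - 5.8922194e+19 = 2.239e+19 Hz

(Intermediate values are shown rounded; full precision is carried through to the final answer.)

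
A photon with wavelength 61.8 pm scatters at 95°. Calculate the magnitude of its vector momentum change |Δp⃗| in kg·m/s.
1.5489e-23 kg·m/s

Photon momentum magnitude is p = h/λ.

Initial momentum:
p₀ = h/λ = 6.6261e-34/6.1800e-11 = 1.0722e-23 kg·m/s

After scattering:
λ' = λ + Δλ = 61.8 + 2.6378 = 64.4378 pm
p' = h/λ' = 6.6261e-34/6.4438e-11 = 1.0283e-23 kg·m/s

Momentum is a vector; the scattered photon's direction makes angle θ = 95° with the incident direction. The magnitude of the vector change Δp⃗ = p⃗₀ − p⃗' is found from the law of cosines:
|Δp⃗|² = p₀² + p'² − 2p₀p'cos θ
|Δp⃗|² = (1.0722e-23)² + (1.0283e-23)² − 2·1.0722e-23·1.0283e-23·cos(95°)
|Δp⃗| = 1.5489e-23 kg·m/s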